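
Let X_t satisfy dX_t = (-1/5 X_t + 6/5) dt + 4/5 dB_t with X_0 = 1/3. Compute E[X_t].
E[X_t] = 6 - 17*exp(-t/5)/3

Taking expectations and using E[dB_t] = 0, the mean m(t) = E[X_t] satisfies the ODE m'(t) = a m(t) + b with m(0) = x_0. With a = -1/5, b = 6/5, x_0 = 1/3, the solution is
  m(t) = x_0 * exp(a t) + (b/a) * (exp(a t) - 1)
       = (1/3) * exp((-1/5) t) + ((6/5)/(-1/5)) * (exp((-1/5) t) - 1)
       = 6 - 17*exp(-t/5)/3.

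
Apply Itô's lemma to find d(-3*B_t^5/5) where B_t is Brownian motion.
d(-3*B_t^5/5) = (-6*B_t^3) dt + (-3*B_t^4) dB_t

Itô's formula for f(B_t) gives d f(B_t) = f'(B_t) dB_t + (1/2) f''(B_t) dt. Compute derivatives of f(x) = -3*x^5/5:
  f'(x)  = -3*x^4
  f''(x) = -12*x^3
Substitute x = B_t and multiply the f'' term by 1/2:
  drift     = (1/2) * (-12*x^3) evaluated at B_t = -6*B_t^3
  diffusion = (-3*x^4) evaluated at B_t = -3*B_t^4
Therefore d(-3*B_t^5/5) = (-6*B_t^3) dt + (-3*B_t^4) dB_t.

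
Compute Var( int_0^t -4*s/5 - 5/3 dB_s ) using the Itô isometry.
Var = t*(48*t^2 + 300*t + 625)/225

The Itô integral of a deterministic integrand f(s) has mean 0 because each increment f(s) * (B_{s+ds} - B_s) has mean 0. By the Itô isometry:
  Var( int_0^t f(s) dB_s ) = E[ (int_0^t f(s) dB_s)^2 ] = int_0^t f(s)^2 ds.
Here f(s) = -4*s/5 - 5/3, so f(s)^2 = (12*s + 25)^2/225. Integrate:
  int_0^t ((12*s + 25)^2/225) ds = t*(48*t^2 + 300*t + 625)/225.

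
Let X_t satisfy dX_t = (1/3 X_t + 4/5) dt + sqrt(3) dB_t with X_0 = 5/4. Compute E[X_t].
E[X_t] = 73*exp(t/3)/20 - 12/5

Taking expectations and using E[dB_t] = 0, the mean m(t) = E[X_t] satisfies the ODE m'(t) = a m(t) + b with m(0) = x_0. With a = 1/3, b = 4/5, x_0 = 5/4, the solution is
  m(t) = x_0 * exp(a t) + (b/a) * (exp(a t) - 1)
       = (5/4) * exp((1/3) t) + ((4/5)/(1/3)) * (exp((1/3) t) - 1)
       = 73*exp(t/3)/20 - 12/5.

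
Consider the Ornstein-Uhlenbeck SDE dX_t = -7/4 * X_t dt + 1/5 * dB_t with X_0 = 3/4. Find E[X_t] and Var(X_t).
E[X_t] = 3*exp(-7*t/4)/4; Var(X_t) = 2/175 - 2*exp(-7*t/2)/175

The OU SDE dX = -theta X dt + sigma dB admits the integrating factor exp(theta t): d(exp(theta t) X_t) = sigma exp(theta t) dB_t. Integrating from 0 to t:
  X_t = x_0 * exp(-theta t) + sigma * int_0^t exp(-theta (t-s)) dB_s.
The Itô integral has mean 0 and (by the Itô isometry) variance sigma^2 * int_0^t exp(-2 theta (t - s)) ds = sigma^2 * (1 - exp(-2 theta t)) / (2 theta).
With theta = 7/4, sigma = 1/5, x_0 = 3/4:
  E[X_t] = 3/4 * exp(-7/4 t) = 3*exp(-7*t/4)/4
  Var(X_t) = (1/5)^2 * (1 - exp(-2*7/4 t)) / (2 * 7/4) = 2/175 - 2*exp(-7*t/2)/175.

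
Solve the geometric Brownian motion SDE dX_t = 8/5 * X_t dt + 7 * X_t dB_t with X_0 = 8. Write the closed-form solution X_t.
X_t = 8 * exp((-229/10) * t + (7) * B_t)

For GBM dX = mu X dt + sigma X dB with X_0 = x_0, apply Itô to Y = log X: dY = (mu - sigma^2/2) dt + sigma dB, so Y_t = log(x_0) + (mu - sigma^2/2) t + sigma B_t and hence X_t = x_0 * exp((mu - sigma^2/2) t + sigma B_t).
With mu = 8/5, sigma = 7, x_0 = 8, this gives:
  X_t = 8 * exp((-229/10) * t + (7) * B_t).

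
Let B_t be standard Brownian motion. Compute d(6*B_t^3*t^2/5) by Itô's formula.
d(6*B_t^3*t^2/5) = (6*B_t*t*(2*B_t^2 + 3*t)/5) dt + (18*B_t^2*t^2/5) dB_t

Itô's formula for f(t, x): d f(t, B_t) = (f_t + (1/2) f_xx) dt + f_x dB_t. Compute partials of f(t, x) = 6*t^2*x^3/5:
  f_t(t,x)  = 12*t*x^3/5
  f_x(t,x)  = 18*t^2*x^2/5
  f_xx(t,x) = 36*t^2*x/5
Assemble drift = f_t + (1/2) f_xx = 6*t*x*(3*t + 2*x^2)/5 and diffusion = f_x = 18*t^2*x^2/5. Substituting x = B_t:
  d(6*B_t^3*t^2/5) = (6*B_t*t*(2*B_t^2 + 3*t)/5) dt + (18*B_t^2*t^2/5) dB_t.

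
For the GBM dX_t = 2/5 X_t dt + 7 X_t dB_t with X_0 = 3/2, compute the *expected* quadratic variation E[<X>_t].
E[<X>_t] = 735*exp(249*t/5)/332 - 735/332

<X>_t = int_0^t (7 * X_s)^2 ds. Taking expectation inside the integral: E[<X>_t] = 7^2 * int_0^t E[X_s^2] ds. For GBM, E[X_s^2] = x_0^2 * exp((2 mu + sigma^2) s). Integrating:
  E[<X>_t] = 7^2 * (3/2)^2 * (exp((2*(2/5) + 7^2) t) - 1) / (2*(2/5) + 7^2)
           = 7^2 * (3/2)^2 * (exp((249/5) t) - 1) / (249/5) = 735*exp(249*t/5)/332 - 735/332.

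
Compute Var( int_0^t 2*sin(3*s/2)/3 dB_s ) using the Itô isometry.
Var = 2*t/9 - 2*sin(3*t)/27

The Itô integral of a deterministic integrand f(s) has mean 0 because each increment f(s) * (B_{s+ds} - B_s) has mean 0. By the Itô isometry:
  Var( int_0^t f(s) dB_s ) = E[ (int_0^t f(s) dB_s)^2 ] = int_0^t f(s)^2 ds.
Here f(s) = 2*sin(3*s/2)/3, so f(s)^2 = 4*sin(3*s/2)^2/9. Integrate:
  int_0^t (4*sin(3*s/2)^2/9) ds = 2*t/9 - 2*sin(3*t)/27.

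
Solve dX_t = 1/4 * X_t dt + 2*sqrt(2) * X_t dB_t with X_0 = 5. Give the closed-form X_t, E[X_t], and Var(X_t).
X_t = 5 * exp((-15/4) t + (2*sqrt(2)) B_t); E[X_t] = 5*exp(t/4); Var(X_t) = 25*(exp(8*t) - 1)*exp(t/2)

For GBM dX = mu X dt + sigma X dB with X_0 = x_0, apply Itô to Y = log X: dY = (mu - sigma^2/2) dt + sigma dB, so Y_t = log(x_0) + (mu - sigma^2/2) t + sigma B_t and hence X_t = x_0 * exp((mu - sigma^2/2) t + sigma B_t).
With mu = 1/4, sigma = 2*sqrt(2), x_0 = 5, this gives:
  X_t = 5 * exp((-15/4) * t + (2*sqrt(2)) * B_t).
Since sigma*B_t ~ Normal(0, sigma^2 t), E[exp(sigma*B_t)] = exp(sigma^2 t / 2); so E[X_t] = x_0 * exp((mu - sigma^2/2) t) * exp(sigma^2 t / 2) = x_0 * exp(mu t) = 5*exp(t/4).
Var(X_t) = E[X_t^2] - (E[X_t])^2 = x_0^2 * exp(2 mu t) * (exp(sigma^2 t) - 1) = 25*(exp(8*t) - 1)*exp(t/2).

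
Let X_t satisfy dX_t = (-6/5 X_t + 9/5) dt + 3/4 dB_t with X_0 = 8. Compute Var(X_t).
Var(X_t) = 15/64 - 15*exp(-12*t/5)/64

The variance V(t) = Var(X_t) satisfies V'(t) = 2 a V(t) + c^2 with V(0) = 0 (drift coefficient is linear in X, diffusion is constant). With a = -6/5, c = 3/4, the solution is
  V(t) = (c^2 / (2 a)) * (exp(2 a t) - 1)
       = ((3/4)^2 / (2*(-6/5))) * (exp((-12/5) t) - 1)
       = 15/64 - 15*exp(-12*t/5)/64.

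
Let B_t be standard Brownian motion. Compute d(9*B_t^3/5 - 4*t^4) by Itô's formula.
d(9*B_t^3/5 - 4*t^4) = (27*B_t/5 - 16*t^3) dt + (27*B_t^2/5) dB_t

Itô's formula for f(t, x): d f(t, B_t) = (f_t + (1/2) f_xx) dt + f_x dB_t. Compute partials of f(t, x) = -4*t^4 + 9*x^3/5:
  f_t(t,x)  = -16*t^3
  f_x(t,x)  = 27*x^2/5
  f_xx(t,x) = 54*x/5
Assemble drift = f_t + (1/2) f_xx = -16*t^3 + 27*x/5 and diffusion = f_x = 27*x^2/5. Substituting x = B_t:
  d(9*B_t^3/5 - 4*t^4) = (27*B_t/5 - 16*t^3) dt + (27*B_t^2/5) dB_t.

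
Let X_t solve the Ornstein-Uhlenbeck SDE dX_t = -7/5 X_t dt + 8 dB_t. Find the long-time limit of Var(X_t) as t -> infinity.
lim Var(X_t) = 160/7

The OU SDE dX = -theta X dt + sigma dB admits the integrating factor exp(theta t): d(exp(theta t) X_t) = sigma exp(theta t) dB_t. Integrating from 0 to t gives X_t = x_0 * exp(-theta t) + sigma * int_0^t exp(-theta (t-s)) dB_s for any initial x_0. The Itô integral has variance (by the Itô isometry) sigma^2 * int_0^t exp(-2 theta (t - s)) ds = sigma^2 * (1 - exp(-2 theta t)) / (2 theta), independent of x_0.
With theta = 7/5, sigma = 8:
  Var(X_t) = (8)^2 * (1 - exp(-2*7/5 t)) / (2 * 7/5) = 160/7 - 160*exp(-14*t/5)/7.
As t -> infinity, exp(-2*7/5 t) -> 0, so the stationary variance is sigma^2 / (2 theta) = 160/7.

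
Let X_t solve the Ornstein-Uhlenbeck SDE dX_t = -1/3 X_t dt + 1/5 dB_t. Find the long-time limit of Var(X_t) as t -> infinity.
lim Var(X_t) = 3/50

The OU SDE dX = -theta X dt + sigma dB admits the integrating factor exp(theta t): d(exp(theta t) X_t) = sigma exp(theta t) dB_t. Integrating from 0 to t gives X_t = x_0 * exp(-theta t) + sigma * int_0^t exp(-theta (t-s)) dB_s for any initial x_0. The Itô integral has variance (by the Itô isometry) sigma^2 * int_0^t exp(-2 theta (t - s)) ds = sigma^2 * (1 - exp(-2 theta t)) / (2 theta), independent of x_0.
With theta = 1/3, sigma = 1/5:
  Var(X_t) = (1/5)^2 * (1 - exp(-2*1/3 t)) / (2 * 1/3) = 3/50 - 3*exp(-2*t/3)/50.
As t -> infinity, exp(-2*1/3 t) -> 0, so the stationary variance is sigma^2 / (2 theta) = 3/50.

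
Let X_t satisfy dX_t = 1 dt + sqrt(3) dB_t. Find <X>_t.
<X>_t = 3*t

For an Itô process dX_t = a(t) dt + b(t) dB_t, the quadratic variation is <X>_t = int_0^t b(s)^2 ds (the drift term does not contribute). Here b(s) = sqrt(3), so
  b(s)^2 = 3.
Integrating from 0 to t:
  <X>_t = int_0^t (3) ds = 3*t.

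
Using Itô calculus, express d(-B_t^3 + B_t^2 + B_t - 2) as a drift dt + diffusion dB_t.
d(-B_t^3 + B_t^2 + B_t - 2) = (1 - 3*B_t) dt + (-3*B_t^2 + 2*B_t + 1) dB_t

Itô's formula for f(B_t) gives d f(B_t) = f'(B_t) dB_t + (1/2) f''(B_t) dt. Compute derivatives of f(x) = -x^3 + x^2 + x - 2:
  f'(x)  = -3*x^2 + 2*x + 1
  f''(x) = 2 - 6*x
Substitute x = B_t and multiply the f'' term by 1/2:
  drift     = (1/2) * (2 - 6*x) evaluated at B_t = 1 - 3*B_t
  diffusion = (-3*x^2 + 2*x + 1) evaluated at B_t = -3*B_t^2 + 2*B_t + 1
Therefore d(-B_t^3 + B_t^2 + B_t - 2) = (1 - 3*B_t) dt + (-3*B_t^2 + 2*B_t + 1) dB_t.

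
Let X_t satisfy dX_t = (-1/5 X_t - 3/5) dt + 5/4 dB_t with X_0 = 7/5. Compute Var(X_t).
Var(X_t) = 125/32 - 125*exp(-2*t/5)/32

The variance V(t) = Var(X_t) satisfies V'(t) = 2 a V(t) + c^2 with V(0) = 0 (drift coefficient is linear in X, diffusion is constant). With a = -1/5, c = 5/4, the solution is
  V(t) = (c^2 / (2 a)) * (exp(2 a t) - 1)
       = ((5/4)^2 / (2*(-1/5))) * (exp((-2/5) t) - 1)
       = 125/32 - 125*exp(-2*t/5)/32.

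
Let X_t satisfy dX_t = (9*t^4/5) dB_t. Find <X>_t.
<X>_t = 9*t^9/25

For an Itô process dX_t = a(t) dt + b(t) dB_t, the quadratic variation is <X>_t = int_0^t b(s)^2 ds (the drift term does not contribute). Here b(s) = 9*s^4/5, so
  b(s)^2 = 81*s^8/25.
Integrating from 0 to t:
  <X>_t = int_0^t (81*s^8/25) ds = 9*t^9/25.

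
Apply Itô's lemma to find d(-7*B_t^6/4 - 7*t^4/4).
d(-7*B_t^6/4 - 7*t^4/4) = (-105*B_t^4/4 - 7*t^3) dt + (-21*B_t^5/2) dB_t

Itô's formula for f(t, x): d f(t, B_t) = (f_t + (1/2) f_xx) dt + f_x dB_t. Compute partials of f(t, x) = -7*t^4/4 - 7*x^6/4:
  f_t(t,x)  = -7*t^3
  f_x(t,x)  = -21*x^5/2
  f_xx(t,x) = -105*x^4/2
Assemble drift = f_t + (1/2) f_xx = -7*t^3 - 105*x^4/4 and diffusion = f_x = -21*x^5/2. Substituting x = B_t:
  d(-7*B_t^6/4 - 7*t^4/4) = (-105*B_t^4/4 - 7*t^3) dt + (-21*B_t^5/2) dB_t.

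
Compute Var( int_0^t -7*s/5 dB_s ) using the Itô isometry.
Var = 49*t^3/75

The Itô integral of a deterministic integrand f(s) has mean 0 because each increment f(s) * (B_{s+ds} - B_s) has mean 0. By the Itô isometry:
  Var( int_0^t f(s) dB_s ) = E[ (int_0^t f(s) dB_s)^2 ] = int_0^t f(s)^2 ds.
Here f(s) = -7*s/5, so f(s)^2 = 49*s^2/25. Integrate:
  int_0^t (49*s^2/25) ds = 49*t^3/75.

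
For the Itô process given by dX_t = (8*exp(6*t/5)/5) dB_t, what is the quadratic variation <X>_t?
<X>_t = 16*exp(12*t/5)/15 - 16/15

For an Itô process dX_t = a(t) dt + b(t) dB_t, the quadratic variation is <X>_t = int_0^t b(s)^2 ds (the drift term does not contribute). Here b(s) = 8*exp(6*s/5)/5, so
  b(s)^2 = 64*exp(12*s/5)/25.
Integrating from 0 to t:
  <X>_t = int_0^t (64*exp(12*s/5)/25) ds = 16*exp(12*t/5)/15 - 16/15.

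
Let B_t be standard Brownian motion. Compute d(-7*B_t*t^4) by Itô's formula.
d(-7*B_t*t^4) = (-28*B_t*t^3) dt + (-7*t^4) dB_t

Itô's formula for f(t, x): d f(t, B_t) = (f_t + (1/2) f_xx) dt + f_x dB_t. Compute partials of f(t, x) = -7*t^4*x:
  f_t(t,x)  = -28*t^3*x
  f_x(t,x)  = -7*t^4
  f_xx(t,x) = 0
Assemble drift = f_t + (1/2) f_xx = -28*t^3*x and diffusion = f_x = -7*t^4. Substituting x = B_t:
  d(-7*B_t*t^4) = (-28*B_t*t^3) dt + (-7*t^4) dB_t.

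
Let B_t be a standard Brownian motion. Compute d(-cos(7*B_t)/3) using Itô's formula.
d(-cos(7*B_t)/3) = (49*cos(7*B_t)/6) dt + (7*sin(7*B_t)/3) dB_t

Itô's formula for f(B_t) gives d f(B_t) = f'(B_t) dB_t + (1/2) f''(B_t) dt. Compute derivatives of f(x) = -cos(7*x)/3:
  f'(x)  = 7*sin(7*x)/3
  f''(x) = 49*cos(7*x)/3
Substitute x = B_t and multiply the f'' term by 1/2:
  drift     = (1/2) * (49*cos(7*x)/3) evaluated at B_t = 49*cos(7*B_t)/6
  diffusion = (7*sin(7*x)/3) evaluated at B_t = 7*sin(7*B_t)/3
Therefore d(-cos(7*B_t)/3) = (49*cos(7*B_t)/6) dt + (7*sin(7*B_t)/3) dB_t.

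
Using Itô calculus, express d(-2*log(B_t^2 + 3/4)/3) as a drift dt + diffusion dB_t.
d(-2*log(B_t^2 + 3/4)/3) = (8*(4*B_t^2 - 3)/(3*(4*B_t^2 + 3)^2)) dt + (-16*B_t/(12*B_t^2 + 9)) dB_t

Itô's formula for f(B_t) gives d f(B_t) = f'(B_t) dB_t + (1/2) f''(B_t) dt. Compute derivatives of f(x) = -2*log(x^2 + 3/4)/3:
  f'(x)  = -16*x/(12*x^2 + 9)
  f''(x) = 16*(4*x^2 - 3)/(3*(4*x^2 + 3)^2)
Substitute x = B_t and multiply the f'' term by 1/2:
  drift     = (1/2) * (16*(4*x^2 - 3)/(3*(4*x^2 + 3)^2)) evaluated at B_t = 8*(4*B_t^2 - 3)/(3*(4*B_t^2 + 3)^2)
  diffusion = (-16*x/(12*x^2 + 9)) evaluated at B_t = -16*B_t/(12*B_t^2 + 9)
Therefore d(-2*log(B_t^2 + 3/4)/3) = (8*(4*B_t^2 - 3)/(3*(4*B_t^2 + 3)^2)) dt + (-16*B_t/(12*B_t^2 + 9)) dB_t.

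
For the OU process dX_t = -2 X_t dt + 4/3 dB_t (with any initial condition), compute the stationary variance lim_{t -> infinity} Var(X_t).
lim Var(X_t) = 4/9

The OU SDE dX = -theta X dt + sigma dB admits the integrating factor exp(theta t): d(exp(theta t) X_t) = sigma exp(theta t) dB_t. Integrating from 0 to t gives X_t = x_0 * exp(-theta t) + sigma * int_0^t exp(-theta (t-s)) dB_s for any initial x_0. The Itô integral has variance (by the Itô isometry) sigma^2 * int_0^t exp(-2 theta (t - s)) ds = sigma^2 * (1 - exp(-2 theta t)) / (2 theta), independent of x_0.
With theta = 2, sigma = 4/3:
  Var(X_t) = (4/3)^2 * (1 - exp(-2*2 t)) / (2 * 2) = 4/9 - 4*exp(-4*t)/9.
As t -> infinity, exp(-2*2 t) -> 0, so the stationary variance is sigma^2 / (2 theta) = 4/9.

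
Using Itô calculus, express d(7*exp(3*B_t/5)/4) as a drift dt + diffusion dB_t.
d(7*exp(3*B_t/5)/4) = (63*exp(3*B_t/5)/200) dt + (21*exp(3*B_t/5)/20) dB_t

Itô's formula for f(B_t) gives d f(B_t) = f'(B_t) dB_t + (1/2) f''(B_t) dt. Compute derivatives of f(x) = 7*exp(3*x/5)/4:
  f'(x)  = 21*exp(3*x/5)/20
  f''(x) = 63*exp(3*x/5)/100
Substitute x = B_t and multiply the f'' term by 1/2:
  drift     = (1/2) * (63*exp(3*x/5)/100) evaluated at B_t = 63*exp(3*B_t/5)/200
  diffusion = (21*exp(3*x/5)/20) evaluated at B_t = 21*exp(3*B_t/5)/20
Therefore d(7*exp(3*B_t/5)/4) = (63*exp(3*B_t/5)/200) dt + (21*exp(3*B_t/5)/20) dB_t.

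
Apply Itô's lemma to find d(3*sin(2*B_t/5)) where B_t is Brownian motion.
d(3*sin(2*B_t/5)) = (-6*sin(2*B_t/5)/25) dt + (6*cos(2*B_t/5)/5) dB_t

Itô's formula for f(B_t) gives d f(B_t) = f'(B_t) dB_t + (1/2) f''(B_t) dt. Compute derivatives of f(x) = 3*sin(2*x/5):
  f'(x)  = 6*cos(2*x/5)/5
  f''(x) = -12*sin(2*x/5)/25
Substitute x = B_t and multiply the f'' term by 1/2:
  drift     = (1/2) * (-12*sin(2*x/5)/25) evaluated at B_t = -6*sin(2*B_t/5)/25
  diffusion = (6*cos(2*x/5)/5) evaluated at B_t = 6*cos(2*B_t/5)/5
Therefore d(3*sin(2*B_t/5)) = (-6*sin(2*B_t/5)/25) dt + (6*cos(2*B_t/5)/5) dB_t.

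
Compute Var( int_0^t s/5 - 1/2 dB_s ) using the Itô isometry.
Var = t*(4*t^2 - 30*t + 75)/300

The Itô integral of a deterministic integrand f(s) has mean 0 because each increment f(s) * (B_{s+ds} - B_s) has mean 0. By the Itô isometry:
  Var( int_0^t f(s) dB_s ) = E[ (int_0^t f(s) dB_s)^2 ] = int_0^t f(s)^2 ds.
Here f(s) = s/5 - 1/2, so f(s)^2 = (2*s - 5)^2/100. Integrate:
  int_0^t ((2*s - 5)^2/100) ds = t*(4*t^2 - 30*t + 75)/300.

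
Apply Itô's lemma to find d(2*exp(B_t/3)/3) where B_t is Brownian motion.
d(2*exp(B_t/3)/3) = (exp(B_t/3)/27) dt + (2*exp(B_t/3)/9) dB_t

Itô's formula for f(B_t) gives d f(B_t) = f'(B_t) dB_t + (1/2) f''(B_t) dt. Compute derivatives of f(x) = 2*exp(x/3)/3:
  f'(x)  = 2*exp(x/3)/9
  f''(x) = 2*exp(x/3)/27
Substitute x = B_t and multiply the f'' term by 1/2:
  drift     = (1/2) * (2*exp(x/3)/27) evaluated at B_t = exp(B_t/3)/27
  diffusion = (2*exp(x/3)/9) evaluated at B_t = 2*exp(B_t/3)/9
Therefore d(2*exp(B_t/3)/3) = (exp(B_t/3)/27) dt + (2*exp(B_t/3)/9) dB_t.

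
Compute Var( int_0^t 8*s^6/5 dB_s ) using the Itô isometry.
Var = 64*t^13/325

The Itô integral of a deterministic integrand f(s) has mean 0 because each increment f(s) * (B_{s+ds} - B_s) has mean 0. By the Itô isometry:
  Var( int_0^t f(s) dB_s ) = E[ (int_0^t f(s) dB_s)^2 ] = int_0^t f(s)^2 ds.
Here f(s) = 8*s^6/5, so f(s)^2 = 64*s^12/25. Integrate:
  int_0^t (64*s^12/25) ds = 64*t^13/325.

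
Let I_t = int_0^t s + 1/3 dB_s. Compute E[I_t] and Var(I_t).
E[I_t] = 0; Var(I_t) = t*(3*t^2 + 3*t + 1)/9

The Itô integral of a deterministic integrand f(s) has mean 0 because each increment f(s) * (B_{s+ds} - B_s) has mean 0. By the Itô isometry:
  Var( int_0^t f(s) dB_s ) = E[ (int_0^t f(s) dB_s)^2 ] = int_0^t f(s)^2 ds.
Here f(s) = s + 1/3, so f(s)^2 = (3*s + 1)^2/9. Integrate:
  int_0^t ((3*s + 1)^2/9) ds = t*(3*t^2 + 3*t + 1)/9.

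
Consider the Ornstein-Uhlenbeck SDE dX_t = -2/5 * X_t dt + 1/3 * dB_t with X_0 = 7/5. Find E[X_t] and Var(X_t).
E[X_t] = 7*exp(-2*t/5)/5; Var(X_t) = 5/36 - 5*exp(-4*t/5)/36

The OU SDE dX = -theta X dt + sigma dB admits the integrating factor exp(theta t): d(exp(theta t) X_t) = sigma exp(theta t) dB_t. Integrating from 0 to t:
  X_t = x_0 * exp(-theta t) + sigma * int_0^t exp(-theta (t-s)) dB_s.
The Itô integral has mean 0 and (by the Itô isometry) variance sigma^2 * int_0^t exp(-2 theta (t - s)) ds = sigma^2 * (1 - exp(-2 theta t)) / (2 theta).
With theta = 2/5, sigma = 1/3, x_0 = 7/5:
  E[X_t] = 7/5 * exp(-2/5 t) = 7*exp(-2*t/5)/5
  Var(X_t) = (1/3)^2 * (1 - exp(-2*2/5 t)) / (2 * 2/5) = 5/36 - 5*exp(-4*t/5)/36.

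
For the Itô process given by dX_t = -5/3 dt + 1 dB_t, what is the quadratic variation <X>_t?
<X>_t = t

For an Itô process dX_t = a(t) dt + b(t) dB_t, the quadratic variation is <X>_t = int_0^t b(s)^2 ds (the drift term does not contribute). Here b(s) = 1, so
  b(s)^2 = 1.
Integrating from 0 to t:
  <X>_t = int_0^t (1) ds = t.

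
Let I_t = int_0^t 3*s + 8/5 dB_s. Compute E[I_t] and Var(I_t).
E[I_t] = 0; Var(I_t) = t*(75*t^2 + 120*t + 64)/25

The Itô integral of a deterministic integrand f(s) has mean 0 because each increment f(s) * (B_{s+ds} - B_s) has mean 0. By the Itô isometry:
  Var( int_0^t f(s) dB_s ) = E[ (int_0^t f(s) dB_s)^2 ] = int_0^t f(s)^2 ds.
Here f(s) = 3*s + 8/5, so f(s)^2 = (15*s + 8)^2/25. Integrate:
  int_0^t ((15*s + 8)^2/25) ds = t*(75*t^2 + 120*t + 64)/25.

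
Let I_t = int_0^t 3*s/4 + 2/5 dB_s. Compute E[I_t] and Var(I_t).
E[I_t] = 0; Var(I_t) = t*(75*t^2 + 120*t + 64)/400

The Itô integral of a deterministic integrand f(s) has mean 0 because each increment f(s) * (B_{s+ds} - B_s) has mean 0. By the Itô isometry:
  Var( int_0^t f(s) dB_s ) = E[ (int_0^t f(s) dB_s)^2 ] = int_0^t f(s)^2 ds.
Here f(s) = 3*s/4 + 2/5, so f(s)^2 = (15*s + 8)^2/400. Integrate:
  int_0^t ((15*s + 8)^2/400) ds = t*(75*t^2 + 120*t + 64)/400.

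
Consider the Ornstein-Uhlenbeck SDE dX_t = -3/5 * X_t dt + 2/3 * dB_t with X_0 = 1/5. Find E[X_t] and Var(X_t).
E[X_t] = exp(-3*t/5)/5; Var(X_t) = 10/27 - 10*exp(-6*t/5)/27

The OU SDE dX = -theta X dt + sigma dB admits the integrating factor exp(theta t): d(exp(theta t) X_t) = sigma exp(theta t) dB_t. Integrating from 0 to t:
  X_t = x_0 * exp(-theta t) + sigma * int_0^t exp(-theta (t-s)) dB_s.
The Itô integral has mean 0 and (by the Itô isometry) variance sigma^2 * int_0^t exp(-2 theta (t - s)) ds = sigma^2 * (1 - exp(-2 theta t)) / (2 theta).
With theta = 3/5, sigma = 2/3, x_0 = 1/5:
  E[X_t] = 1/5 * exp(-3/5 t) = exp(-3*t/5)/5
  Var(X_t) = (2/3)^2 * (1 - exp(-2*3/5 t)) / (2 * 3/5) = 10/27 - 10*exp(-6*t/5)/27.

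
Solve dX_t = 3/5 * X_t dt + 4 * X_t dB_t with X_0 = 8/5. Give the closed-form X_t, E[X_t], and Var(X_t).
X_t = 8/5 * exp((-37/5) t + (4) B_t); E[X_t] = 8*exp(3*t/5)/5; Var(X_t) = 64*(exp(16*t) - 1)*exp(6*t/5)/25

For GBM dX = mu X dt + sigma X dB with X_0 = x_0, apply Itô to Y = log X: dY = (mu - sigma^2/2) dt + sigma dB, so Y_t = log(x_0) + (mu - sigma^2/2) t + sigma B_t and hence X_t = x_0 * exp((mu - sigma^2/2) t + sigma B_t).
With mu = 3/5, sigma = 4, x_0 = 8/5, this gives:
  X_t = 8/5 * exp((-37/5) * t + (4) * B_t).
Since sigma*B_t ~ Normal(0, sigma^2 t), E[exp(sigma*B_t)] = exp(sigma^2 t / 2); so E[X_t] = x_0 * exp((mu - sigma^2/2) t) * exp(sigma^2 t / 2) = x_0 * exp(mu t) = 8*exp(3*t/5)/5.
Var(X_t) = E[X_t^2] - (E[X_t])^2 = x_0^2 * exp(2 mu t) * (exp(sigma^2 t) - 1) = 64*(exp(16*t) - 1)*exp(6*t/5)/25.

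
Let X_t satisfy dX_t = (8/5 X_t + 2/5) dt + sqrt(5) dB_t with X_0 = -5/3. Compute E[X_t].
E[X_t] = -17*exp(8*t/5)/12 - 1/4

Taking expectations and using E[dB_t] = 0, the mean m(t) = E[X_t] satisfies the ODE m'(t) = a m(t) + b with m(0) = x_0. With a = 8/5, b = 2/5, x_0 = -5/3, the solution is
  m(t) = x_0 * exp(a t) + (b/a) * (exp(a t) - 1)
       = (-5/3) * exp((8/5) t) + ((2/5)/(8/5)) * (exp((8/5) t) - 1)
       = -17*exp(8*t/5)/12 - 1/4.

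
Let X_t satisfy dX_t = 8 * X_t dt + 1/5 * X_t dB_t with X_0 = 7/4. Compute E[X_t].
E[X_t] = 7*exp(8*t)/4

For GBM dX = mu X dt + sigma X dB with X_0 = x_0, apply Itô to Y = log X: dY = (mu - sigma^2/2) dt + sigma dB, so Y_t = log(x_0) + (mu - sigma^2/2) t + sigma B_t and hence X_t = x_0 * exp((mu - sigma^2/2) t + sigma B_t).
With mu = 8, sigma = 1/5, x_0 = 7/4, this gives:
  X_t = 7/4 * exp((399/50) * t + (1/5) * B_t).
Since sigma*B_t ~ Normal(0, sigma^2 t), E[exp(sigma*B_t)] = exp(sigma^2 t / 2); so E[X_t] = x_0 * exp((mu - sigma^2/2) t) * exp(sigma^2 t / 2) = x_0 * exp(mu t) = 7*exp(8*t)/4.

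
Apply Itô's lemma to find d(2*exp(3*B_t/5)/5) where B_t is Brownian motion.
d(2*exp(3*B_t/5)/5) = (9*exp(3*B_t/5)/125) dt + (6*exp(3*B_t/5)/25) dB_t

Itô's formula for f(B_t) gives d f(B_t) = f'(B_t) dB_t + (1/2) f''(B_t) dt. Compute derivatives of f(x) = 2*exp(3*x/5)/5:
  f'(x)  = 6*exp(3*x/5)/25
  f''(x) = 18*exp(3*x/5)/125
Substitute x = B_t and multiply the f'' term by 1/2:
  drift     = (1/2) * (18*exp(3*x/5)/125) evaluated at B_t = 9*exp(3*B_t/5)/125
  diffusion = (6*exp(3*x/5)/25) evaluated at B_t = 6*exp(3*B_t/5)/25
Therefore d(2*exp(3*B_t/5)/5) = (9*exp(3*B_t/5)/125) dt + (6*exp(3*B_t/5)/25) dB_t.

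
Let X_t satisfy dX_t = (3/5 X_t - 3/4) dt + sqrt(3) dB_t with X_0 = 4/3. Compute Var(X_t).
Var(X_t) = 5*exp(6*t/5)/2 - 5/2

The variance V(t) = Var(X_t) satisfies V'(t) = 2 a V(t) + c^2 with V(0) = 0 (drift coefficient is linear in X, diffusion is constant). With a = 3/5, c = sqrt(3), the solution is
  V(t) = (c^2 / (2 a)) * (exp(2 a t) - 1)
       = (sqrt(3)^2 / (2*(3/5))) * (exp((6/5) t) - 1)
       = 5*exp(6*t/5)/2 - 5/2.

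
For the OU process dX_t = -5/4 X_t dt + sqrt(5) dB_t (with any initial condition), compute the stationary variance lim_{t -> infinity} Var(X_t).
lim Var(X_t) = 2

The OU SDE dX = -theta X dt + sigma dB admits the integrating factor exp(theta t): d(exp(theta t) X_t) = sigma exp(theta t) dB_t. Integrating from 0 to t gives X_t = x_0 * exp(-theta t) + sigma * int_0^t exp(-theta (t-s)) dB_s for any initial x_0. The Itô integral has variance (by the Itô isometry) sigma^2 * int_0^t exp(-2 theta (t - s)) ds = sigma^2 * (1 - exp(-2 theta t)) / (2 theta), independent of x_0.
With theta = 5/4, sigma = sqrt(5):
  Var(X_t) = (sqrt(5))^2 * (1 - exp(-2*5/4 t)) / (2 * 5/4) = 2 - 2*exp(-5*t/2).
As t -> infinity, exp(-2*5/4 t) -> 0, so the stationary variance is sigma^2 / (2 theta) = 2.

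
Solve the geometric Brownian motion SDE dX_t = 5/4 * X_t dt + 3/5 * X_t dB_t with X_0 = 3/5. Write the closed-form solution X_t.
X_t = 3/5 * exp((107/100) * t + (3/5) * B_t)

For GBM dX = mu X dt + sigma X dB with X_0 = x_0, apply Itô to Y = log X: dY = (mu - sigma^2/2) dt + sigma dB, so Y_t = log(x_0) + (mu - sigma^2/2) t + sigma B_t and hence X_t = x_0 * exp((mu - sigma^2/2) t + sigma B_t).
With mu = 5/4, sigma = 3/5, x_0 = 3/5, this gives:
  X_t = 3/5 * exp((107/100) * t + (3/5) * B_t).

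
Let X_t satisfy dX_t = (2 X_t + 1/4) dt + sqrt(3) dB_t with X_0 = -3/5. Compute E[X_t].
E[X_t] = -19*exp(2*t)/40 - 1/8

Taking expectations and using E[dB_t] = 0, the mean m(t) = E[X_t] satisfies the ODE m'(t) = a m(t) + b with m(0) = x_0. With a = 2, b = 1/4, x_0 = -3/5, the solution is
  m(t) = x_0 * exp(a t) + (b/a) * (exp(a t) - 1)
       = (-3/5) * exp(2 t) + ((1/4)/2) * (exp(2 t) - 1)
       = -19*exp(2*t)/40 - 1/8.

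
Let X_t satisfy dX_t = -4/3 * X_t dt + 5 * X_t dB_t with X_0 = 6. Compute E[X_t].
E[X_t] = 6*exp(-4*t/3)

For GBM dX = mu X dt + sigma X dB with X_0 = x_0, apply Itô to Y = log X: dY = (mu - sigma^2/2) dt + sigma dB, so Y_t = log(x_0) + (mu - sigma^2/2) t + sigma B_t and hence X_t = x_0 * exp((mu - sigma^2/2) t + sigma B_t).
With mu = -4/3, sigma = 5, x_0 = 6, this gives:
  X_t = 6 * exp((-83/6) * t + (5) * B_t).
Since sigma*B_t ~ Normal(0, sigma^2 t), E[exp(sigma*B_t)] = exp(sigma^2 t / 2); so E[X_t] = x_0 * exp((mu - sigma^2/2) t) * exp(sigma^2 t / 2) = x_0 * exp(mu t) = 6*exp(-4*t/3).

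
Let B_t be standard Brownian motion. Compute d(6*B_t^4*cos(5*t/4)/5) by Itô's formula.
d(6*B_t^4*cos(5*t/4)/5) = (3*B_t^2*(-5*B_t^2*sin(5*t/4) + 24*cos(5*t/4))/10) dt + (24*B_t^3*cos(5*t/4)/5) dB_t

Itô's formula for f(t, x): d f(t, B_t) = (f_t + (1/2) f_xx) dt + f_x dB_t. Compute partials of f(t, x) = 6*x^4*cos(5*t/4)/5:
  f_t(t,x)  = -3*x^4*sin(5*t/4)/2
  f_x(t,x)  = 24*x^3*cos(5*t/4)/5
  f_xx(t,x) = 72*x^2*cos(5*t/4)/5
Assemble drift = f_t + (1/2) f_xx = 3*x^2*(-5*x^2*sin(5*t/4) + 24*cos(5*t/4))/10 and diffusion = f_x = 24*x^3*cos(5*t/4)/5. Substituting x = B_t:
  d(6*B_t^4*cos(5*t/4)/5) = (3*B_t^2*(-5*B_t^2*sin(5*t/4) + 24*cos(5*t/4))/10) dt + (24*B_t^3*cos(5*t/4)/5) dB_t.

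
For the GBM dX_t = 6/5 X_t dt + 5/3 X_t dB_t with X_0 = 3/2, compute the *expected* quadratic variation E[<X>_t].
E[<X>_t] = 1125*exp(233*t/45)/932 - 1125/932

<X>_t = int_0^t ((5/3) * X_s)^2 ds. Taking expectation inside the integral: E[<X>_t] = (5/3)^2 * int_0^t E[X_s^2] ds. For GBM, E[X_s^2] = x_0^2 * exp((2 mu + sigma^2) s). Integrating:
  E[<X>_t] = (5/3)^2 * (3/2)^2 * (exp((2*(6/5) + (5/3)^2) t) - 1) / (2*(6/5) + (5/3)^2)
           = (5/3)^2 * (3/2)^2 * (exp((233/45) t) - 1) / (233/45) = 1125*exp(233*t/45)/932 - 1125/932.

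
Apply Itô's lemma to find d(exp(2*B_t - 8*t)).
d(exp(2*B_t - 8*t)) = (-6*exp(2*B_t - 8*t)) dt + (2*exp(2*B_t - 8*t)) dB_t

Itô's formula for f(t, x): d f(t, B_t) = (f_t + (1/2) f_xx) dt + f_x dB_t. Compute partials of f(t, x) = exp(-8*t + 2*x):
  f_t(t,x)  = -8*exp(-8*t + 2*x)
  f_x(t,x)  = 2*exp(-8*t + 2*x)
  f_xx(t,x) = 4*exp(-8*t + 2*x)
Assemble drift = f_t + (1/2) f_xx = -6*exp(-8*t + 2*x) and diffusion = f_x = 2*exp(-8*t + 2*x). Substituting x = B_t:
  d(exp(2*B_t - 8*t)) = (-6*exp(2*B_t - 8*t)) dt + (2*exp(2*B_t - 8*t)) dB_t.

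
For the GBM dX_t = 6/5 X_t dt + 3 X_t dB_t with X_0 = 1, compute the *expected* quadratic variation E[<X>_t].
E[<X>_t] = 15*exp(57*t/5)/19 - 15/19

<X>_t = int_0^t (3 * X_s)^2 ds. Taking expectation inside the integral: E[<X>_t] = 3^2 * int_0^t E[X_s^2] ds. For GBM, E[X_s^2] = x_0^2 * exp((2 mu + sigma^2) s). Integrating:
  E[<X>_t] = 3^2 * 1^2 * (exp((2*(6/5) + 3^2) t) - 1) / (2*(6/5) + 3^2)
           = 3^2 * 1^2 * (exp((57/5) t) - 1) / (57/5) = 15*exp(57*t/5)/19 - 15/19.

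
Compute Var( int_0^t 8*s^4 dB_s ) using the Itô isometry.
Var = 64*t^9/9

The Itô integral of a deterministic integrand f(s) has mean 0 because each increment f(s) * (B_{s+ds} - B_s) has mean 0. By the Itô isometry:
  Var( int_0^t f(s) dB_s ) = E[ (int_0^t f(s) dB_s)^2 ] = int_0^t f(s)^2 ds.
Here f(s) = 8*s^4, so f(s)^2 = 64*s^8. Integrate:
  int_0^t (64*s^8) ds = 64*t^9/9.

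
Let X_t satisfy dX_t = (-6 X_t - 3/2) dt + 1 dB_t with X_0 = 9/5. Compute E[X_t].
E[X_t] = -1/4 + 41*exp(-6*t)/20

Taking expectations and using E[dB_t] = 0, the mean m(t) = E[X_t] satisfies the ODE m'(t) = a m(t) + b with m(0) = x_0. With a = -6, b = -3/2, x_0 = 9/5, the solution is
  m(t) = x_0 * exp(a t) + (b/a) * (exp(a t) - 1)
       = (9/5) * exp((-6) t) + ((-3/2)/(-6)) * (exp((-6) t) - 1)
       = -1/4 + 41*exp(-6*t)/20.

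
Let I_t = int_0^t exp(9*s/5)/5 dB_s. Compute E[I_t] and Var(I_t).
E[I_t] = 0; Var(I_t) = exp(18*t/5)/90 - 1/90

The Itô integral of a deterministic integrand f(s) has mean 0 because each increment f(s) * (B_{s+ds} - B_s) has mean 0. By the Itô isometry:
  Var( int_0^t f(s) dB_s ) = E[ (int_0^t f(s) dB_s)^2 ] = int_0^t f(s)^2 ds.
Here f(s) = exp(9*s/5)/5, so f(s)^2 = exp(18*s/5)/25. Integrate:
  int_0^t (exp(18*s/5)/25) ds = exp(18*t/5)/90 - 1/90.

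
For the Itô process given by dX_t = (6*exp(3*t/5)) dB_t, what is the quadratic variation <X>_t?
<X>_t = 30*exp(6*t/5) - 30

For an Itô process dX_t = a(t) dt + b(t) dB_t, the quadratic variation is <X>_t = int_0^t b(s)^2 ds (the drift term does not contribute). Here b(s) = 6*exp(3*s/5), so
  b(s)^2 = 36*exp(6*s/5).
Integrating from 0 to t:
  <X>_t = int_0^t (36*exp(6*s/5)) ds = 30*exp(6*t/5) - 30.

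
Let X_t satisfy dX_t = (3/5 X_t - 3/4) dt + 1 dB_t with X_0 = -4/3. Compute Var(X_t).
Var(X_t) = 5*exp(6*t/5)/6 - 5/6

The variance V(t) = Var(X_t) satisfies V'(t) = 2 a V(t) + c^2 with V(0) = 0 (drift coefficient is linear in X, diffusion is constant). With a = 3/5, c = 1, the solution is
  V(t) = (c^2 / (2 a)) * (exp(2 a t) - 1)
       = (1^2 / (2*(3/5))) * (exp((6/5) t) - 1)
       = 5*exp(6*t/5)/6 - 5/6.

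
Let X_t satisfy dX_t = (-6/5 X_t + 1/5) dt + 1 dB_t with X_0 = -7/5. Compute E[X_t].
E[X_t] = 1/6 - 47*exp(-6*t/5)/30

Taking expectations and using E[dB_t] = 0, the mean m(t) = E[X_t] satisfies the ODE m'(t) = a m(t) + b with m(0) = x_0. With a = -6/5, b = 1/5, x_0 = -7/5, the solution is
  m(t) = x_0 * exp(a t) + (b/a) * (exp(a t) - 1)
       = (-7/5) * exp((-6/5) t) + ((1/5)/(-6/5)) * (exp((-6/5) t) - 1)
       = 1/6 - 47*exp(-6*t/5)/30.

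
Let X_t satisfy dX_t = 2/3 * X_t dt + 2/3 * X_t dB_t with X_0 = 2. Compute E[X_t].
E[X_t] = 2*exp(2*t/3)

For GBM dX = mu X dt + sigma X dB with X_0 = x_0, apply Itô to Y = log X: dY = (mu - sigma^2/2) dt + sigma dB, so Y_t = log(x_0) + (mu - sigma^2/2) t + sigma B_t and hence X_t = x_0 * exp((mu - sigma^2/2) t + sigma B_t).
With mu = 2/3, sigma = 2/3, x_0 = 2, this gives:
  X_t = 2 * exp((4/9) * t + (2/3) * B_t).
Since sigma*B_t ~ Normal(0, sigma^2 t), E[exp(sigma*B_t)] = exp(sigma^2 t / 2); so E[X_t] = x_0 * exp((mu - sigma^2/2) t) * exp(sigma^2 t / 2) = x_0 * exp(mu t) = 2*exp(2*t/3).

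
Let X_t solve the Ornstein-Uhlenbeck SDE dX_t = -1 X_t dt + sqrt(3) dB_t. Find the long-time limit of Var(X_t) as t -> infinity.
lim Var(X_t) = 3/2

The OU SDE dX = -theta X dt + sigma dB admits the integrating factor exp(theta t): d(exp(theta t) X_t) = sigma exp(theta t) dB_t. Integrating from 0 to t gives X_t = x_0 * exp(-theta t) + sigma * int_0^t exp(-theta (t-s)) dB_s for any initial x_0. The Itô integral has variance (by the Itô isometry) sigma^2 * int_0^t exp(-2 theta (t - s)) ds = sigma^2 * (1 - exp(-2 theta t)) / (2 theta), independent of x_0.
With theta = 1, sigma = sqrt(3):
  Var(X_t) = (sqrt(3))^2 * (1 - exp(-2*1 t)) / (2 * 1) = 3/2 - 3*exp(-2*t)/2.
As t -> infinity, exp(-2*1 t) -> 0, so the stationary variance is sigma^2 / (2 theta) = 3/2.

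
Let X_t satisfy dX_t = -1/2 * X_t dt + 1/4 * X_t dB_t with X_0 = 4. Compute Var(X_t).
Var(X_t) = (16*exp(t/16) - 16)*exp(-t)

For GBM dX = mu X dt + sigma X dB with X_0 = x_0, apply Itô to Y = log X: dY = (mu - sigma^2/2) dt + sigma dB, so Y_t = log(x_0) + (mu - sigma^2/2) t + sigma B_t and hence X_t = x_0 * exp((mu - sigma^2/2) t + sigma B_t).
With mu = -1/2, sigma = 1/4, x_0 = 4, this gives:
  X_t = 4 * exp((-17/32) * t + (1/4) * B_t).
Since sigma*B_t ~ Normal(0, sigma^2 t), E[exp(sigma*B_t)] = exp(sigma^2 t / 2); so E[X_t] = x_0 * exp((mu - sigma^2/2) t) * exp(sigma^2 t / 2) = x_0 * exp(mu t) = 4*exp(-t/2).
Var(X_t) = E[X_t^2] - (E[X_t])^2 = x_0^2 * exp(2 mu t) * (exp(sigma^2 t) - 1) = (16*exp(t/16) - 16)*exp(-t).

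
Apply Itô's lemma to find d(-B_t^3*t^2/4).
d(-B_t^3*t^2/4) = (B_t*t*(-2*B_t^2 - 3*t)/4) dt + (-3*B_t^2*t^2/4) dB_t

Itô's formula for f(t, x): d f(t, B_t) = (f_t + (1/2) f_xx) dt + f_x dB_t. Compute partials of f(t, x) = -t^2*x^3/4:
  f_t(t,x)  = -t*x^3/2
  f_x(t,x)  = -3*t^2*x^2/4
  f_xx(t,x) = -3*t^2*x/2
Assemble drift = f_t + (1/2) f_xx = t*x*(-3*t - 2*x^2)/4 and diffusion = f_x = -3*t^2*x^2/4. Substituting x = B_t:
  d(-B_t^3*t^2/4) = (B_t*t*(-2*B_t^2 - 3*t)/4) dt + (-3*B_t^2*t^2/4) dB_t.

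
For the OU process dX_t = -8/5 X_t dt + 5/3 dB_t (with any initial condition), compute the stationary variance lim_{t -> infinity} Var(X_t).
lim Var(X_t) = 125/144

The OU SDE dX = -theta X dt + sigma dB admits the integrating factor exp(theta t): d(exp(theta t) X_t) = sigma exp(theta t) dB_t. Integrating from 0 to t gives X_t = x_0 * exp(-theta t) + sigma * int_0^t exp(-theta (t-s)) dB_s for any initial x_0. The Itô integral has variance (by the Itô isometry) sigma^2 * int_0^t exp(-2 theta (t - s)) ds = sigma^2 * (1 - exp(-2 theta t)) / (2 theta), independent of x_0.
With theta = 8/5, sigma = 5/3:
  Var(X_t) = (5/3)^2 * (1 - exp(-2*8/5 t)) / (2 * 8/5) = 125/144 - 125*exp(-16*t/5)/144.
As t -> infinity, exp(-2*8/5 t) -> 0, so the stationary variance is sigma^2 / (2 theta) = 125/144.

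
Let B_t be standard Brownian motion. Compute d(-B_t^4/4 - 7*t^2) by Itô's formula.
d(-B_t^4/4 - 7*t^2) = (-3*B_t^2/2 - 14*t) dt + (-B_t^3) dB_t

Itô's formula for f(t, x): d f(t, B_t) = (f_t + (1/2) f_xx) dt + f_x dB_t. Compute partials of f(t, x) = -7*t^2 - x^4/4:
  f_t(t,x)  = -14*t
  f_x(t,x)  = -x^3
  f_xx(t,x) = -3*x^2
Assemble drift = f_t + (1/2) f_xx = -14*t - 3*x^2/2 and diffusion = f_x = -x^3. Substituting x = B_t:
  d(-B_t^4/4 - 7*t^2) = (-3*B_t^2/2 - 14*t) dt + (-B_t^3) dB_t.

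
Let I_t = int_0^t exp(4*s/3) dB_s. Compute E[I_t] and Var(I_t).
E[I_t] = 0; Var(I_t) = 3*exp(8*t/3)/8 - 3/8

The Itô integral of a deterministic integrand f(s) has mean 0 because each increment f(s) * (B_{s+ds} - B_s) has mean 0. By the Itô isometry:
  Var( int_0^t f(s) dB_s ) = E[ (int_0^t f(s) dB_s)^2 ] = int_0^t f(s)^2 ds.
Here f(s) = exp(4*s/3), so f(s)^2 = exp(8*s/3). Integrate:
  int_0^t (exp(8*s/3)) ds = 3*exp(8*t/3)/8 - 3/8.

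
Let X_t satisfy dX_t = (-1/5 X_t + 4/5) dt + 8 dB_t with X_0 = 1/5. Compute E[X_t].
E[X_t] = 4 - 19*exp(-t/5)/5

Taking expectations and using E[dB_t] = 0, the mean m(t) = E[X_t] satisfies the ODE m'(t) = a m(t) + b with m(0) = x_0. With a = -1/5, b = 4/5, x_0 = 1/5, the solution is
  m(t) = x_0 * exp(a t) + (b/a) * (exp(a t) - 1)
       = (1/5) * exp((-1/5) t) + ((4/5)/(-1/5)) * (exp((-1/5) t) - 1)
       = 4 - 19*exp(-t/5)/5.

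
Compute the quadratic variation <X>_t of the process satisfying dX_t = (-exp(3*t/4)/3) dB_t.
<X>_t = 2*exp(3*t/2)/27 - 2/27

For an Itô process dX_t = a(t) dt + b(t) dB_t, the quadratic variation is <X>_t = int_0^t b(s)^2 ds (the drift term does not contribute). Here b(s) = -exp(3*s/4)/3, so
  b(s)^2 = exp(3*s/2)/9.
Integrating from 0 to t:
  <X>_t = int_0^t (exp(3*s/2)/9) ds = 2*exp(3*t/2)/27 - 2/27.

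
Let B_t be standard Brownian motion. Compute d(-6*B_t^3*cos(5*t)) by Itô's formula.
d(-6*B_t^3*cos(5*t)) = (30*B_t^3*sin(5*t) - 18*B_t*cos(5*t)) dt + (-18*B_t^2*cos(5*t)) dB_t

Itô's formula for f(t, x): d f(t, B_t) = (f_t + (1/2) f_xx) dt + f_x dB_t. Compute partials of f(t, x) = -6*x^3*cos(5*t):
  f_t(t,x)  = 30*x^3*sin(5*t)
  f_x(t,x)  = -18*x^2*cos(5*t)
  f_xx(t,x) = -36*x*cos(5*t)
Assemble drift = f_t + (1/2) f_xx = 30*x^3*sin(5*t) - 18*x*cos(5*t) and diffusion = f_x = -18*x^2*cos(5*t). Substituting x = B_t:
  d(-6*B_t^3*cos(5*t)) = (30*B_t^3*sin(5*t) - 18*B_t*cos(5*t)) dt + (-18*B_t^2*cos(5*t)) dB_t.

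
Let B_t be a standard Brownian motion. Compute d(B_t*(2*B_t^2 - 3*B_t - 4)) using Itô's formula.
d(B_t*(2*B_t^2 - 3*B_t - 4)) = (6*B_t - 3) dt + (6*B_t^2 - 6*B_t - 4) dB_t

Itô's formula for f(B_t) gives d f(B_t) = f'(B_t) dB_t + (1/2) f''(B_t) dt. Compute derivatives of f(x) = x*(2*x^2 - 3*x - 4):
  f'(x)  = 6*x^2 - 6*x - 4
  f''(x) = 12*x - 6
Substitute x = B_t and multiply the f'' term by 1/2:
  drift     = (1/2) * (12*x - 6) evaluated at B_t = 6*B_t - 3
  diffusion = (6*x^2 - 6*x - 4) evaluated at B_t = 6*B_t^2 - 6*B_t - 4
Therefore d(B_t*(2*B_t^2 - 3*B_t - 4)) = (6*B_t - 3) dt + (6*B_t^2 - 6*B_t - 4) dB_t.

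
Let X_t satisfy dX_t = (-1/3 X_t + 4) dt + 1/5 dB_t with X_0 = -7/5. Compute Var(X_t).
Var(X_t) = 3/50 - 3*exp(-2*t/3)/50

The variance V(t) = Var(X_t) satisfies V'(t) = 2 a V(t) + c^2 with V(0) = 0 (drift coefficient is linear in X, diffusion is constant). With a = -1/3, c = 1/5, the solution is
  V(t) = (c^2 / (2 a)) * (exp(2 a t) - 1)
       = ((1/5)^2 / (2*(-1/3))) * (exp((-2/3) t) - 1)
       = 3/50 - 3*exp(-2*t/3)/50.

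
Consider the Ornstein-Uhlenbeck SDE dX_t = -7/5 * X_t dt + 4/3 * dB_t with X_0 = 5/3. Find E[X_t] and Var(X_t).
E[X_t] = 5*exp(-7*t/5)/3; Var(X_t) = 40/63 - 40*exp(-14*t/5)/63

The OU SDE dX = -theta X dt + sigma dB admits the integrating factor exp(theta t): d(exp(theta t) X_t) = sigma exp(theta t) dB_t. Integrating from 0 to t:
  X_t = x_0 * exp(-theta t) + sigma * int_0^t exp(-theta (t-s)) dB_s.
The Itô integral has mean 0 and (by the Itô isometry) variance sigma^2 * int_0^t exp(-2 theta (t - s)) ds = sigma^2 * (1 - exp(-2 theta t)) / (2 theta).
With theta = 7/5, sigma = 4/3, x_0 = 5/3:
  E[X_t] = 5/3 * exp(-7/5 t) = 5*exp(-7*t/5)/3
  Var(X_t) = (4/3)^2 * (1 - exp(-2*7/5 t)) / (2 * 7/5) = 40/63 - 40*exp(-14*t/5)/63.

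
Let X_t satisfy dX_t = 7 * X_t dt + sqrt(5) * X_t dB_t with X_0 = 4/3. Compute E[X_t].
E[X_t] = 4*exp(7*t)/3

For GBM dX = mu X dt + sigma X dB with X_0 = x_0, apply Itô to Y = log X: dY = (mu - sigma^2/2) dt + sigma dB, so Y_t = log(x_0) + (mu - sigma^2/2) t + sigma B_t and hence X_t = x_0 * exp((mu - sigma^2/2) t + sigma B_t).
With mu = 7, sigma = sqrt(5), x_0 = 4/3, this gives:
  X_t = 4/3 * exp((9/2) * t + (sqrt(5)) * B_t).
Since sigma*B_t ~ Normal(0, sigma^2 t), E[exp(sigma*B_t)] = exp(sigma^2 t / 2); so E[X_t] = x_0 * exp((mu - sigma^2/2) t) * exp(sigma^2 t / 2) = x_0 * exp(mu t) = 4*exp(7*t)/3.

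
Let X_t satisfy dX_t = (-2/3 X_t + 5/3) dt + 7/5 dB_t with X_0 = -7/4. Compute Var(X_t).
Var(X_t) = 147/100 - 147*exp(-4*t/3)/100

The variance V(t) = Var(X_t) satisfies V'(t) = 2 a V(t) + c^2 with V(0) = 0 (drift coefficient is linear in X, diffusion is constant). With a = -2/3, c = 7/5, the solution is
  V(t) = (c^2 / (2 a)) * (exp(2 a t) - 1)
       = ((7/5)^2 / (2*(-2/3))) * (exp((-4/3) t) - 1)
       = 147/100 - 147*exp(-4*t/3)/100.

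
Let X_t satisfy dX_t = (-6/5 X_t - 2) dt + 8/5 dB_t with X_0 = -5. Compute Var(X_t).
Var(X_t) = 16/15 - 16*exp(-12*t/5)/15

The variance V(t) = Var(X_t) satisfies V'(t) = 2 a V(t) + c^2 with V(0) = 0 (drift coefficient is linear in X, diffusion is constant). With a = -6/5, c = 8/5, the solution is
  V(t) = (c^2 / (2 a)) * (exp(2 a t) - 1)
       = ((8/5)^2 / (2*(-6/5))) * (exp((-12/5) t) - 1)
       = 16/15 - 16*exp(-12*t/5)/15.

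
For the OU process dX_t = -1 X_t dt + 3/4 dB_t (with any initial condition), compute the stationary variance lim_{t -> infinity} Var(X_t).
lim Var(X_t) = 9/32

The OU SDE dX = -theta X dt + sigma dB admits the integrating factor exp(theta t): d(exp(theta t) X_t) = sigma exp(theta t) dB_t. Integrating from 0 to t gives X_t = x_0 * exp(-theta t) + sigma * int_0^t exp(-theta (t-s)) dB_s for any initial x_0. The Itô integral has variance (by the Itô isometry) sigma^2 * int_0^t exp(-2 theta (t - s)) ds = sigma^2 * (1 - exp(-2 theta t)) / (2 theta), independent of x_0.
With theta = 1, sigma = 3/4:
  Var(X_t) = (3/4)^2 * (1 - exp(-2*1 t)) / (2 * 1) = 9/32 - 9*exp(-2*t)/32.
As t -> infinity, exp(-2*1 t) -> 0, so the stationary variance is sigma^2 / (2 theta) = 9/32.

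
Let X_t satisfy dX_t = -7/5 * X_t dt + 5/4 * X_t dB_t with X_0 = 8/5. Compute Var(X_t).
Var(X_t) = (64*exp(25*t/16) - 64)*exp(-14*t/5)/25

For GBM dX = mu X dt + sigma X dB with X_0 = x_0, apply Itô to Y = log X: dY = (mu - sigma^2/2) dt + sigma dB, so Y_t = log(x_0) + (mu - sigma^2/2) t + sigma B_t and hence X_t = x_0 * exp((mu - sigma^2/2) t + sigma B_t).
With mu = -7/5, sigma = 5/4, x_0 = 8/5, this gives:
  X_t = 8/5 * exp((-349/160) * t + (5/4) * B_t).
Since sigma*B_t ~ Normal(0, sigma^2 t), E[exp(sigma*B_t)] = exp(sigma^2 t / 2); so E[X_t] = x_0 * exp((mu - sigma^2/2) t) * exp(sigma^2 t / 2) = x_0 * exp(mu t) = 8*exp(-7*t/5)/5.
Var(X_t) = E[X_t^2] - (E[X_t])^2 = x_0^2 * exp(2 mu t) * (exp(sigma^2 t) - 1) = (64*exp(25*t/16) - 64)*exp(-14*t/5)/25.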